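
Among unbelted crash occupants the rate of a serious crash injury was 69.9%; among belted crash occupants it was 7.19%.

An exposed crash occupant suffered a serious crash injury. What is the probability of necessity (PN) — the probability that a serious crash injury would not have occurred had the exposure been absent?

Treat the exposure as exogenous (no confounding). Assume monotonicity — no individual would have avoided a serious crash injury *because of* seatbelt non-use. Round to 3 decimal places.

PN ≈ 0.897

p₁ = 0.699, p₀ = 0.0719.
Under exogeneity and monotonicity, PN = (p₁ − p₀) / p₁.
PN = (0.699 − 0.0719) / 0.699 = 0.6271 / 0.699 ≈ 0.8971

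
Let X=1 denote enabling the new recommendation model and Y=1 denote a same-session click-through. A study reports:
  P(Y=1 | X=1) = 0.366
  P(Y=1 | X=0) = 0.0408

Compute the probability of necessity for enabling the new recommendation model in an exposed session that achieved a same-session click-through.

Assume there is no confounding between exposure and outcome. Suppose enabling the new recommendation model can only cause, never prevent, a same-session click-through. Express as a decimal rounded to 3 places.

PN ≈ 0.889

Let p₁ = 0.366, p₀ = 0.0408.
Under exogeneity and monotonicity, PN = (p₁ − p₀) / p₁.
PN = (0.366 − 0.0408) / 0.366 = 0.3252 / 0.366 ≈ 0.8885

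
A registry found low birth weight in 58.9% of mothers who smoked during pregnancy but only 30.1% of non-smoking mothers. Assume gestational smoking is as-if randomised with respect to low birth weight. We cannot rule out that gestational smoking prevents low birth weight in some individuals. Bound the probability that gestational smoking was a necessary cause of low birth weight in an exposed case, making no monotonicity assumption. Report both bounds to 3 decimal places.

p₁ = 0.589, p₀ = 0.301.
Under exogeneity alone the bounds on PN are max{0,(p₁−p₀)/p₁} ≤ PN ≤ min{1,(1−p₀)/p₁}.
  lower = (p₁ − p₀)/p₁ = 0.288 / 0.589 ≈ 0.4890
  upper = min{1, (1 − p₀)/p₁} = 0.699 / 0.589 ≈ 1.1868 → capped at 1

0.489 ≤ PN ≤ 1.000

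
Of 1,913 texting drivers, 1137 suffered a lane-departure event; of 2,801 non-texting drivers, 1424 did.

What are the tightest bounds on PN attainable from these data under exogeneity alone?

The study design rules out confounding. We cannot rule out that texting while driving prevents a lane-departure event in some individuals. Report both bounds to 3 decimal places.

p₁ = P(outcome | exposed) = 1137/1913 = 0.59435
p₀ = P(outcome | unexposed) = 1424/2801 = 0.50839
Under exogeneity alone the bounds on PN are max{0,(p₁−p₀)/p₁} ≤ PN ≤ min{1,(1−p₀)/p₁}.
  lower = (p₁ − p₀)/p₁ = 0.085965 / 0.59435 ≈ 0.1446
  upper = min{1, (1 − p₀)/p₁} = 0.49161 / 0.59435 ≈ 0.8271

0.145 ≤ PN ≤ 0.827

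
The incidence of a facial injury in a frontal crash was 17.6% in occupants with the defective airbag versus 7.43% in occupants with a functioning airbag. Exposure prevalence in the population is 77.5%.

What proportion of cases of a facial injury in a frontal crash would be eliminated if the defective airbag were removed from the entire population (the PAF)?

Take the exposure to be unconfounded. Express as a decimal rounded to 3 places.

PAF ≈ 0.515

p₁ = 0.176, p₀ = 0.0743.
Overall risk P(Y=1) = π·p₁ + (1−π)·p₀ = 0.775×0.176 + 0.225×0.0743 = 0.15312.
Under exogeneity, PAF = [P(Y=1) − p₀] / P(Y=1).
PAF = (0.15312 − 0.0743) / 0.15312 ≈ 0.5148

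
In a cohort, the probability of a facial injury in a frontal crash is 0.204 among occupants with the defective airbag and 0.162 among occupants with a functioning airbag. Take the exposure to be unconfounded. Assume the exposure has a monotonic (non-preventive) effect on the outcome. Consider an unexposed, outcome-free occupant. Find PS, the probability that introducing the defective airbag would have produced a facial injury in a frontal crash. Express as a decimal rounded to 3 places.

Let p₁ = 0.204, p₀ = 0.162.
Under exogeneity and monotonicity, PS = (p₁ − p₀) / (1 − p₀).
PS = (0.204 − 0.162) / (1 − 0.162) = 0.042 / 0.838 ≈ 0.0501

PS ≈ 0.050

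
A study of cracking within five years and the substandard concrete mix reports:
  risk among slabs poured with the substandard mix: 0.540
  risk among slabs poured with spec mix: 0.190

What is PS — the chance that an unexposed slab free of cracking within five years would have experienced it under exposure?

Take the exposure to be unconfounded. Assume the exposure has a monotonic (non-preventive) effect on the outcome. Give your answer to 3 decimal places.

PS ≈ 0.432

Let p₁ = 0.54, p₀ = 0.19.
Under exogeneity and monotonicity, PS = (p₁ − p₀) / (1 − p₀).
PS = (0.54 − 0.19) / (1 − 0.19) = 0.35 / 0.81 ≈ 0.4321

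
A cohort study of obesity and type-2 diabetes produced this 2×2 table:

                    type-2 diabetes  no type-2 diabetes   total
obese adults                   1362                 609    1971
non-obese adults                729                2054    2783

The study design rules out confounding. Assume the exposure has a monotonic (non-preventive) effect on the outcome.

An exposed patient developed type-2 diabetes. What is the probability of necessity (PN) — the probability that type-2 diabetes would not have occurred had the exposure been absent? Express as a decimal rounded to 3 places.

p₁ = P(outcome | exposed) = 1362/1971 = 0.69102
p₀ = P(outcome | unexposed) = 729/2783 = 0.26195
Under exogeneity and monotonicity, PN = (p₁ − p₀)/p₁.
PN = (0.69102 − 0.26195) / 0.69102 ≈ 0.6209

PN ≈ 0.621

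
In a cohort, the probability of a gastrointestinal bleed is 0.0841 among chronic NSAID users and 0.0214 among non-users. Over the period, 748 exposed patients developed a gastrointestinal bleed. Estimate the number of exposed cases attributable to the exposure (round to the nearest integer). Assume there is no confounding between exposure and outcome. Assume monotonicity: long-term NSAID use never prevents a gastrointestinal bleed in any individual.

Let p₁ = 0.0841, p₀ = 0.0214.
PN = (p₁ − p₀)/p₁ = (0.0841 − 0.0214) / 0.0841 ≈ 0.74554.
Attributable cases ≈ PN × (exposed cases) = 0.74554 × 748 ≈ 557.66.

about 558 cases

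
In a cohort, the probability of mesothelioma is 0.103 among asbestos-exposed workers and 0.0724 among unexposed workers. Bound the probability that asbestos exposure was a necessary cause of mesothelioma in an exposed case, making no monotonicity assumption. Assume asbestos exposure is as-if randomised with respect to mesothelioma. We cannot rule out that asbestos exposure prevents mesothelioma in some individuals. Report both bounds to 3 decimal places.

0.297 ≤ PN ≤ 1.000

Let p₁ = 0.103, p₀ = 0.0724.
Under exogeneity alone the bounds on PN are max{0,(p₁−p₀)/p₁} ≤ PN ≤ min{1,(1−p₀)/p₁}.
  lower = (p₁ − p₀)/p₁ = 0.0306 / 0.103 ≈ 0.2971
  upper = min{1, (1 − p₀)/p₁} = 0.9276 / 0.103 ≈ 9.0058 → capped at 1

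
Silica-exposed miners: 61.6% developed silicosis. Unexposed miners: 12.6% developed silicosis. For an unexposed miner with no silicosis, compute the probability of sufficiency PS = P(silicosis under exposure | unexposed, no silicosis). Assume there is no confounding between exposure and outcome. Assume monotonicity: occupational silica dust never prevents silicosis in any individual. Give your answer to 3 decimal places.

p₁ = 0.616, p₀ = 0.126.
Under exogeneity and monotonicity, PS = (p₁ − p₀) / (1 − p₀).
PS = (0.616 − 0.126) / (1 − 0.126) = 0.49 / 0.874 ≈ 0.5606

PS ≈ 0.561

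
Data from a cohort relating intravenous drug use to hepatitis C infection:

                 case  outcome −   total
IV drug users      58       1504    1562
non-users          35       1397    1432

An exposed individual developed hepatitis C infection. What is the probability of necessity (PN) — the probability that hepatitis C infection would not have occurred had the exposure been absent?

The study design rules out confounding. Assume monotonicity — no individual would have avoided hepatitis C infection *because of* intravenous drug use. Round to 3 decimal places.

p₁ = P(outcome | exposed) = 58/1562 = 0.037132
p₀ = P(outcome | unexposed) = 35/1432 = 0.024441
Under exogeneity and monotonicity, PN = (p₁ − p₀)/p₁.
PN = (0.037132 − 0.024441) / 0.037132 ≈ 0.3418

PN ≈ 0.342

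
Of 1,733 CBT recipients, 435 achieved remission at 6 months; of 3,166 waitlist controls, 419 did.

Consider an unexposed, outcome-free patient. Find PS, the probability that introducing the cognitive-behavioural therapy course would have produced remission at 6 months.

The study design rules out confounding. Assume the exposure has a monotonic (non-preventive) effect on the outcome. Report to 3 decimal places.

p₁ = P(outcome | exposed) = 435/1733 = 0.25101
p₀ = P(outcome | unexposed) = 419/3166 = 0.13234
Under exogeneity and monotonicity, PS = (p₁ − p₀) / (1 − p₀).
PS = (0.25101 − 0.13234) / (1 − 0.13234) = 0.11867 / 0.86766 ≈ 0.1368

PS ≈ 0.137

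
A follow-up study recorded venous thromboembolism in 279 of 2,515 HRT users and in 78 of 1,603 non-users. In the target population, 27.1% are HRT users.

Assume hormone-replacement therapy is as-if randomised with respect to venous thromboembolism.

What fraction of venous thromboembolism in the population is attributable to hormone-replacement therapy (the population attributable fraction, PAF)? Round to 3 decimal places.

p₁ = P(outcome | exposed) = 279/2515 = 0.11093
p₀ = P(outcome | unexposed) = 78/1603 = 0.048659
Overall risk P(Y=1) = π·p₁ + (1−π)·p₀ = 0.271×0.11093 + 0.729×0.048659 = 0.065535.
Under exogeneity, PAF = [P(Y=1) − p₀] / P(Y=1).
PAF = (0.065535 − 0.048659) / 0.065535 ≈ 0.2575

PAF ≈ 0.258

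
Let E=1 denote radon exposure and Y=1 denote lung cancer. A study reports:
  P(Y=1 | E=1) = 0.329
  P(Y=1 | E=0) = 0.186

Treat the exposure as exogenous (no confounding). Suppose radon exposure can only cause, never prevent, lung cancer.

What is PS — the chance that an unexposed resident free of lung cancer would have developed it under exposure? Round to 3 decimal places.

PS ≈ 0.176

Let p₁ = 0.329, p₀ = 0.186.
Under exogeneity and monotonicity, PS = (p₁ − p₀) / (1 − p₀).
PS = (0.329 − 0.186) / (1 − 0.186) = 0.143 / 0.814 ≈ 0.1757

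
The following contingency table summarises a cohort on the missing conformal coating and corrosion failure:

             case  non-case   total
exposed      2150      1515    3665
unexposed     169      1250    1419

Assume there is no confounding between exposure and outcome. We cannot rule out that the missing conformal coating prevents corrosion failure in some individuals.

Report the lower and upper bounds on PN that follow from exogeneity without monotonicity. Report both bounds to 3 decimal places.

0.797 ≤ PN ≤ 1.000

p₁ = P(outcome | exposed) = 2150/3665 = 0.58663
p₀ = P(outcome | unexposed) = 169/1419 = 0.1191
Under exogeneity alone the bounds on PN are max{0,(p₁−p₀)/p₁} ≤ PN ≤ min{1,(1−p₀)/p₁}.
  lower = (p₁ − p₀)/p₁ = 0.46753 / 0.58663 ≈ 0.7970
  upper = min{1, (1 − p₀)/p₁} = 0.8809 / 0.58663 ≈ 1.5016 → capped at 1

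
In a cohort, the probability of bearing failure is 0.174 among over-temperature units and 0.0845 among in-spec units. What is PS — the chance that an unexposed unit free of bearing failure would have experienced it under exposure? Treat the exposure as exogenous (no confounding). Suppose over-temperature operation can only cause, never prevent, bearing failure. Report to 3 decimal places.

PS ≈ 0.098

Let p₁ = 0.174, p₀ = 0.0845.
Under exogeneity and monotonicity, PS = (p₁ − p₀) / (1 − p₀).
PS = (0.174 − 0.0845) / (1 − 0.0845) = 0.0895 / 0.9155 ≈ 0.0978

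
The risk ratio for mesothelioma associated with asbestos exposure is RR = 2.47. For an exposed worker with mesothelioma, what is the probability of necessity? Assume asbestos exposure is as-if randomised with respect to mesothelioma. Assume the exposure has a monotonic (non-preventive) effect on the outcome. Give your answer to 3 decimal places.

PN ≈ 0.595

Under exogeneity and monotonicity, PN = (RR − 1) / RR = 1 − 1/RR.
PN = (2.47 − 1) / 2.47 = 1.47 / 2.47 ≈ 0.5951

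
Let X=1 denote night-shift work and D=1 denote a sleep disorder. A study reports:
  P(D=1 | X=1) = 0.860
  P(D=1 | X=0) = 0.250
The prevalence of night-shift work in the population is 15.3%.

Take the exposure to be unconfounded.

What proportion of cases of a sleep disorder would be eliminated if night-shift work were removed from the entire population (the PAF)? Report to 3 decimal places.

PAF ≈ 0.272

Let p₁ = 0.86, p₀ = 0.25.
Overall risk P(Y=1) = π·p₁ + (1−π)·p₀ = 0.153×0.86 + 0.847×0.25 = 0.34333.
Under exogeneity, PAF = [P(Y=1) − p₀] / P(Y=1).
PAF = (0.34333 − 0.25) / 0.34333 ≈ 0.2718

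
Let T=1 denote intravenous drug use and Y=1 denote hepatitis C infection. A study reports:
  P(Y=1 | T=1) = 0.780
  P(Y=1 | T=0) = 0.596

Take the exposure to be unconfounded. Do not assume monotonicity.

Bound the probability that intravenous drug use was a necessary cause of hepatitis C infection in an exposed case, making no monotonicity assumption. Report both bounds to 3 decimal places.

Let p₁ = 0.78, p₀ = 0.596.
Under exogeneity alone the bounds on PN are max{0,(p₁−p₀)/p₁} ≤ PN ≤ min{1,(1−p₀)/p₁}.
  lower = (p₁ − p₀)/p₁ = 0.184 / 0.78 ≈ 0.2359
  upper = min{1, (1 − p₀)/p₁} = 0.404 / 0.78 ≈ 0.5179

0.236 ≤ PN ≤ 0.518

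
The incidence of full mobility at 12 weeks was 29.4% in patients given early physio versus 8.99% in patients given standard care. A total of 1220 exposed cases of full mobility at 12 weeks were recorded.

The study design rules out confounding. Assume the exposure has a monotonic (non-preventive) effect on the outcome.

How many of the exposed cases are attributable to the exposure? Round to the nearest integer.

p₁ = 0.294, p₀ = 0.0899.
PN = (p₁ − p₀)/p₁ = (0.294 − 0.0899) / 0.294 ≈ 0.69422.
Attributable cases ≈ PN × (exposed cases) = 0.69422 × 1220 ≈ 846.95.

about 847 cases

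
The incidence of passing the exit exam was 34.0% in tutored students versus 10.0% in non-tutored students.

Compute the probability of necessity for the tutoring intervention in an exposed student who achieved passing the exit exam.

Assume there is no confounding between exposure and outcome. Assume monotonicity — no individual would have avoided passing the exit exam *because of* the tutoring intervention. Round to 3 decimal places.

PN ≈ 0.706

p₁ = 0.34, p₀ = 0.1.
Under exogeneity and monotonicity, PN = (p₁ − p₀) / p₁.
PN = (0.34 − 0.1) / 0.34 = 0.24 / 0.34 ≈ 0.7059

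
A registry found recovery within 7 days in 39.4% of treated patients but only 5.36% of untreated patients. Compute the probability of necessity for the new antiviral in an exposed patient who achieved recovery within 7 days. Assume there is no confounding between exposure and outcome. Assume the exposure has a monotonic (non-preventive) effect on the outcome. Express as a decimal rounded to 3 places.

p₁ = 0.394, p₀ = 0.0536.
Under exogeneity and monotonicity, PN = (p₁ − p₀) / p₁.
PN = (0.394 − 0.0536) / 0.394 = 0.3404 / 0.394 ≈ 0.8640

PN ≈ 0.864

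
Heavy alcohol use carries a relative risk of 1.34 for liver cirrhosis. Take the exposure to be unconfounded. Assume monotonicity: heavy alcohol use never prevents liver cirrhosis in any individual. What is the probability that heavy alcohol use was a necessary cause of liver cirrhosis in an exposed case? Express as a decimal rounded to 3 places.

PN ≈ 0.254

Under exogeneity and monotonicity, PN = (RR − 1) / RR = 1 − 1/RR.
PN = (1.34 − 1) / 1.34 = 0.34 / 1.34 ≈ 0.2537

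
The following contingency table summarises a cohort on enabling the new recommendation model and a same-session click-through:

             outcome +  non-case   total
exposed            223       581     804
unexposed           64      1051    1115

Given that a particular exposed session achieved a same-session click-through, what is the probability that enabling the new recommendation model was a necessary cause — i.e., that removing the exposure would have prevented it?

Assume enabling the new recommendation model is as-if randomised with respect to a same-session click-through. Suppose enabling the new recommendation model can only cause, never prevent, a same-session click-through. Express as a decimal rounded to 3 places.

PN ≈ 0.793

p₁ = P(outcome | exposed) = 223/804 = 0.27736
p₀ = P(outcome | unexposed) = 64/1115 = 0.057399
Under exogeneity and monotonicity, PN = (p₁ − p₀)/p₁.
PN = (0.27736 − 0.057399) / 0.27736 ≈ 0.7931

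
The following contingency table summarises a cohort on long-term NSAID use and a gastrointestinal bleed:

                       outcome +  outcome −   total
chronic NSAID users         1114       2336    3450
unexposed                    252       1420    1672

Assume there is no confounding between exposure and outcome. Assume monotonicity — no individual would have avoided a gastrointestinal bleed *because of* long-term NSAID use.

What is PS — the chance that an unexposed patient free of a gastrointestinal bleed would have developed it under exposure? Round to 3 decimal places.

p₁ = P(outcome | exposed) = 1114/3450 = 0.3229
p₀ = P(outcome | unexposed) = 252/1672 = 0.15072
Under exogeneity and monotonicity, PS = (p₁ − p₀)/(1 − p₀).
PS = (0.3229 − 0.15072) / 0.84928 ≈ 0.2027

PS ≈ 0.203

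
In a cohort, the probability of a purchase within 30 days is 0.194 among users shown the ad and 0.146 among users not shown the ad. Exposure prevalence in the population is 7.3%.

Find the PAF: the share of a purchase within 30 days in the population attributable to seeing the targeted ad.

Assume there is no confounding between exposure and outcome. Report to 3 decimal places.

Let p₁ = 0.194, p₀ = 0.146.
Overall risk P(Y=1) = π·p₁ + (1−π)·p₀ = 0.073×0.194 + 0.927×0.146 = 0.1495.
Under exogeneity, PAF = [P(Y=1) − p₀] / P(Y=1).
PAF = (0.1495 − 0.146) / 0.1495 ≈ 0.0234

PAF ≈ 0.023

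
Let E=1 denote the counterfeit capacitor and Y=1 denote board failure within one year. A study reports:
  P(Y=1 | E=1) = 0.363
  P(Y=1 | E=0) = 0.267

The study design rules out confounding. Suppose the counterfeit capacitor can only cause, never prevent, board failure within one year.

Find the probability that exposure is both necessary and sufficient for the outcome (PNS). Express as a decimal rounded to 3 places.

PNS ≈ 0.096

Let p₁ = 0.363, p₀ = 0.267.
Under exogeneity and monotonicity, PNS = p₁ − p₀.
PNS = 0.363 − 0.267 = 0.096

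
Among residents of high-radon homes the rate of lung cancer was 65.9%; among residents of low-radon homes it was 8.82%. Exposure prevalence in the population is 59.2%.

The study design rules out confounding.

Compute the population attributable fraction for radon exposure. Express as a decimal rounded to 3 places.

PAF ≈ 0.793

p₁ = 0.659, p₀ = 0.0882.
Overall risk P(Y=1) = π·p₁ + (1−π)·p₀ = 0.592×0.659 + 0.408×0.0882 = 0.42611.
Under exogeneity, PAF = [P(Y=1) − p₀] / P(Y=1).
PAF = (0.42611 − 0.0882) / 0.42611 ≈ 0.7930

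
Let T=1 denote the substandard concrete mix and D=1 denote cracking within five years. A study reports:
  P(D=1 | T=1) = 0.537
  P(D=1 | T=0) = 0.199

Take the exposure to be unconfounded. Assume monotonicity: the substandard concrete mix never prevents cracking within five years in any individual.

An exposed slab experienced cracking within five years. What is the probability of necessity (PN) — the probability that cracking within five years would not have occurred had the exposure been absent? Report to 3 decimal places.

PN ≈ 0.629

Let p₁ = 0.537, p₀ = 0.199.
Under exogeneity and monotonicity, PN = (p₁ − p₀) / p₁.
PN = (0.537 − 0.199) / 0.537 = 0.338 / 0.537 ≈ 0.6294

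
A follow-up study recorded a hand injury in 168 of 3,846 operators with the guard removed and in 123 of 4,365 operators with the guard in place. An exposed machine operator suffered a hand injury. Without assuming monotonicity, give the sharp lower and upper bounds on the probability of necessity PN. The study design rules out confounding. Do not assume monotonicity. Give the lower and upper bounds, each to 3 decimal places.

p₁ = P(outcome | exposed) = 168/3846 = 0.043682
p₀ = P(outcome | unexposed) = 123/4365 = 0.028179
Under exogeneity alone the bounds on PN are max{0,(p₁−p₀)/p₁} ≤ PN ≤ min{1,(1−p₀)/p₁}.
  lower = (p₁ − p₀)/p₁ = 0.015503 / 0.043682 ≈ 0.3549
  upper = min{1, (1 − p₀)/p₁} = 0.97182 / 0.043682 ≈ 22.2478 → capped at 1

0.355 ≤ PN ≤ 1.000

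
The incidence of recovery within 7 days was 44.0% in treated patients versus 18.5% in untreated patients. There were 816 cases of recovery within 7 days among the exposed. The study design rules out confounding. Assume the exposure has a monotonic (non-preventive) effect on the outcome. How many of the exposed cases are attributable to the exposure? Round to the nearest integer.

about 473 cases

p₁ = 0.44, p₀ = 0.185.
PN = (p₁ − p₀)/p₁ = (0.44 − 0.185) / 0.44 ≈ 0.57955.
Attributable cases ≈ PN × (exposed cases) = 0.57955 × 816 ≈ 472.91.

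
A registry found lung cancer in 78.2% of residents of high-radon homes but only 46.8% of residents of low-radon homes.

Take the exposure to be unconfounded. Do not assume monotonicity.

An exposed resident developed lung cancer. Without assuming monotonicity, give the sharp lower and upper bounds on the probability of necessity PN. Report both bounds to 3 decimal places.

p₁ = 0.782, p₀ = 0.468.
Under exogeneity alone the bounds on PN are max{0,(p₁−p₀)/p₁} ≤ PN ≤ min{1,(1−p₀)/p₁}.
  lower = (p₁ − p₀)/p₁ = 0.314 / 0.782 ≈ 0.4015
  upper = min{1, (1 − p₀)/p₁} = 0.532 / 0.782 ≈ 0.6803

0.402 ≤ PN ≤ 0.680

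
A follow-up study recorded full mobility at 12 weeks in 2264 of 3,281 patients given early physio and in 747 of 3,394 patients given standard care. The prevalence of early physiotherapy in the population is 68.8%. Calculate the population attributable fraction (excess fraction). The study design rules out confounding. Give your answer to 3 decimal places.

PAF ≈ 0.595

p₁ = P(outcome | exposed) = 2264/3281 = 0.69003
p₀ = P(outcome | unexposed) = 747/3394 = 0.22009
Overall risk P(Y=1) = π·p₁ + (1−π)·p₀ = 0.688×0.69003 + 0.312×0.22009 = 0.54341.
Under exogeneity, PAF = [P(Y=1) − p₀] / P(Y=1).
PAF = (0.54341 − 0.22009) / 0.54341 ≈ 0.5950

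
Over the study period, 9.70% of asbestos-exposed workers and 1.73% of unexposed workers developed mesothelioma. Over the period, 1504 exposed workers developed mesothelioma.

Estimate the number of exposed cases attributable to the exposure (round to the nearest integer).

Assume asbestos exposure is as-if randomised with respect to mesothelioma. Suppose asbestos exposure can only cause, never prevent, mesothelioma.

about 1236 cases

p₁ = 0.097, p₀ = 0.0173.
PN = (p₁ − p₀)/p₁ = (0.097 − 0.0173) / 0.097 ≈ 0.82165.
Attributable cases ≈ PN × (exposed cases) = 0.82165 × 1504 ≈ 1235.76.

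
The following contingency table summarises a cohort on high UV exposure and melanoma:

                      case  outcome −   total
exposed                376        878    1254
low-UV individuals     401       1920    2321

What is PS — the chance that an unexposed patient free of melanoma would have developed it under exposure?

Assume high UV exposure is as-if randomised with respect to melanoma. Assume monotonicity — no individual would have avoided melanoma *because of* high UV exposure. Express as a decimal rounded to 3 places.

p₁ = P(outcome | exposed) = 376/1254 = 0.29984
p₀ = P(outcome | unexposed) = 401/2321 = 0.17277
Under exogeneity and monotonicity, PS = (p₁ − p₀)/(1 − p₀).
PS = (0.29984 − 0.17277) / 0.82723 ≈ 0.1536

PS ≈ 0.154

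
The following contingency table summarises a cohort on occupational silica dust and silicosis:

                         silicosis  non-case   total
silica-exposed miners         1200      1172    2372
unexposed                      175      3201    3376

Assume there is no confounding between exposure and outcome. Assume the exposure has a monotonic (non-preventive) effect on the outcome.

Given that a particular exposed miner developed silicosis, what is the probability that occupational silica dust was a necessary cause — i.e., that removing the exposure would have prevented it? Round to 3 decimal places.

PN ≈ 0.898

p₁ = P(outcome | exposed) = 1200/2372 = 0.5059
p₀ = P(outcome | unexposed) = 175/3376 = 0.051836
Under exogeneity and monotonicity, PN = (p₁ − p₀) / p₁.
PN = (0.5059 − 0.051836) / 0.5059 = 0.45407 / 0.5059 ≈ 0.8975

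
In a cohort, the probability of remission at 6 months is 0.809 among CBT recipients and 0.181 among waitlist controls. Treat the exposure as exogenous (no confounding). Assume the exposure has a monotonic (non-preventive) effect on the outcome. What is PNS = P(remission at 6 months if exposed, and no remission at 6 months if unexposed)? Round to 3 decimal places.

Let p₁ = 0.809, p₀ = 0.181.
Under exogeneity and monotonicity, PNS = p₁ − p₀.
PNS = 0.809 − 0.181 = 0.628

PNS ≈ 0.628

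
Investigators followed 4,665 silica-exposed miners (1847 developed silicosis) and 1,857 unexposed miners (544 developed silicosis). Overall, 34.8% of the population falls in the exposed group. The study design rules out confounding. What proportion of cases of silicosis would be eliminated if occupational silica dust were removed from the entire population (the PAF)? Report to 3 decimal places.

p₁ = P(outcome | exposed) = 1847/4665 = 0.39593
p₀ = P(outcome | unexposed) = 544/1857 = 0.29295
Overall risk P(Y=1) = π·p₁ + (1−π)·p₀ = 0.348×0.39593 + 0.652×0.29295 = 0.32878.
Under exogeneity, PAF = [P(Y=1) − p₀] / P(Y=1).
PAF = (0.32878 − 0.29295) / 0.32878 ≈ 0.1090

PAF ≈ 0.109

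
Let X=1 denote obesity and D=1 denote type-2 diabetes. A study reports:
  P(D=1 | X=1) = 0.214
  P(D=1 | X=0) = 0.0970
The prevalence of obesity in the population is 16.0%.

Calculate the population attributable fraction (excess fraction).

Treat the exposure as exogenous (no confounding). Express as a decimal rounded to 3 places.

Let p₁ = 0.214, p₀ = 0.097.
Overall risk P(Y=1) = π·p₁ + (1−π)·p₀ = 0.16×0.214 + 0.84×0.097 = 0.11572.
Under exogeneity, PAF = [P(Y=1) − p₀] / P(Y=1).
PAF = (0.11572 − 0.097) / 0.11572 ≈ 0.1618

PAF ≈ 0.162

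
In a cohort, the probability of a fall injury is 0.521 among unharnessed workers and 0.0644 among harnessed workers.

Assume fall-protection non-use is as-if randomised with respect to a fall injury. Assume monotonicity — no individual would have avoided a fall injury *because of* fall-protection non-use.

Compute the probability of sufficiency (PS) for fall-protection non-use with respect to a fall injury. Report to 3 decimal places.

Let p₁ = 0.521, p₀ = 0.0644.
Under exogeneity and monotonicity, PS = (p₁ − p₀) / (1 − p₀).
PS = (0.521 − 0.0644) / (1 − 0.0644) = 0.4566 / 0.9356 ≈ 0.4880

PS ≈ 0.488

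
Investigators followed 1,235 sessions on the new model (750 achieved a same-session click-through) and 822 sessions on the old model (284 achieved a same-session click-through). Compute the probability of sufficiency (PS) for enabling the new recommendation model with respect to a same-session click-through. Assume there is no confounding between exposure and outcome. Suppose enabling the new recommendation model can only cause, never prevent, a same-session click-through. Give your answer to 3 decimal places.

p₁ = P(outcome | exposed) = 750/1235 = 0.60729
p₀ = P(outcome | unexposed) = 284/822 = 0.3455
Under exogeneity and monotonicity, PS = (p₁ − p₀) / (1 − p₀).
PS = (0.60729 − 0.3455) / (1 − 0.3455) = 0.26179 / 0.6545 ≈ 0.4000

PS ≈ 0.400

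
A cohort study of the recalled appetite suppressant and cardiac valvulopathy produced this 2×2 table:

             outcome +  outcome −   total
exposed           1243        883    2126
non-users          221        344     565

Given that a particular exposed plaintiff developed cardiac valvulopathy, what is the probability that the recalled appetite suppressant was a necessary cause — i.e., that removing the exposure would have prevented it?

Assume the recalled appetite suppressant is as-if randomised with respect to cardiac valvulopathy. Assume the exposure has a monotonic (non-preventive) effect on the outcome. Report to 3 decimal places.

p₁ = P(outcome | exposed) = 1243/2126 = 0.58467
p₀ = P(outcome | unexposed) = 221/565 = 0.39115
Under exogeneity and monotonicity, PN = (p₁ − p₀)/p₁.
PN = (0.58467 − 0.39115) / 0.58467 ≈ 0.3310

PN ≈ 0.331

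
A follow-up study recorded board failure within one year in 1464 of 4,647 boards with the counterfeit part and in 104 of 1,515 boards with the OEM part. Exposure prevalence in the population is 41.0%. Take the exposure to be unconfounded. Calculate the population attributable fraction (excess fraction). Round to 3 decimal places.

PAF ≈ 0.595

p₁ = P(outcome | exposed) = 1464/4647 = 0.31504
p₀ = P(outcome | unexposed) = 104/1515 = 0.068647
Overall risk P(Y=1) = π·p₁ + (1−π)·p₀ = 0.41×0.31504 + 0.59×0.068647 = 0.16967.
Under exogeneity, PAF = [P(Y=1) − p₀] / P(Y=1).
PAF = (0.16967 − 0.068647) / 0.16967 ≈ 0.5954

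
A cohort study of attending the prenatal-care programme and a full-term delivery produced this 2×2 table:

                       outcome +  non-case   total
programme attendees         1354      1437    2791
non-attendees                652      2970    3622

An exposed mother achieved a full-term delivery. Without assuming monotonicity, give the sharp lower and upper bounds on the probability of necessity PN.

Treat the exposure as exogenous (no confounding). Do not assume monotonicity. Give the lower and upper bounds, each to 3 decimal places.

0.629 ≤ PN ≤ 1.000

p₁ = P(outcome | exposed) = 1354/2791 = 0.48513
p₀ = P(outcome | unexposed) = 652/3622 = 0.18001
Under exogeneity alone the bounds on PN are max{0,(p₁−p₀)/p₁} ≤ PN ≤ min{1,(1−p₀)/p₁}.
  lower = (p₁ − p₀)/p₁ = 0.30512 / 0.48513 ≈ 0.6289
  upper = min{1, (1 − p₀)/p₁} = 0.81999 / 0.48513 ≈ 1.6902 → capped at 1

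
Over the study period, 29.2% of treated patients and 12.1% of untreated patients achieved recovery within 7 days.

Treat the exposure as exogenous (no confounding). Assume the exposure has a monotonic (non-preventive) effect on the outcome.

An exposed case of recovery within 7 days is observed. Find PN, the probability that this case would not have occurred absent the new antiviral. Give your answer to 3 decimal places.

p₁ = 0.292, p₀ = 0.121.
Under exogeneity and monotonicity, PN = (p₁ − p₀) / p₁.
PN = (0.292 − 0.121) / 0.292 = 0.171 / 0.292 ≈ 0.5856

PN ≈ 0.586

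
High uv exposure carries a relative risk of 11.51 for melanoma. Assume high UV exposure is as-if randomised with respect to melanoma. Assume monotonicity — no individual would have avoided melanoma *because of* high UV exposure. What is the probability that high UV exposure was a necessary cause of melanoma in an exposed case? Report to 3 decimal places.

Under exogeneity and monotonicity, PN = (RR − 1) / RR = 1 − 1/RR.
PN = (11.51 − 1) / 11.51 = 10.51 / 11.51 ≈ 0.9131

PN ≈ 0.913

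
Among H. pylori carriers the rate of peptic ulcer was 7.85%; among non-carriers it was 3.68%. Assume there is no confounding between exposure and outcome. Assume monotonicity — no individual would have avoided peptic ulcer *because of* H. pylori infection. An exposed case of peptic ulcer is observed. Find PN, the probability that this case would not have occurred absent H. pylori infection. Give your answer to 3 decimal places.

p₁ = 0.0785, p₀ = 0.0368.
Under exogeneity and monotonicity, PN = (p₁ − p₀) / p₁.
PN = (0.0785 − 0.0368) / 0.0785 = 0.0417 / 0.0785 ≈ 0.5312

PN ≈ 0.531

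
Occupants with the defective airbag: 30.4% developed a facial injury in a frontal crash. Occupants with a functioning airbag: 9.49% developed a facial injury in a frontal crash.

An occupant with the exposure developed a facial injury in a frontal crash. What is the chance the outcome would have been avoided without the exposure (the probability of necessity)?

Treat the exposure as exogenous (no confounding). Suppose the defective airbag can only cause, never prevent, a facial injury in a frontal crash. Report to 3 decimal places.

p₁ = 0.304, p₀ = 0.0949.
Under exogeneity and monotonicity, PN = (p₁ − p₀) / p₁.
PN = (0.304 − 0.0949) / 0.304 = 0.2091 / 0.304 ≈ 0.6878

PN ≈ 0.688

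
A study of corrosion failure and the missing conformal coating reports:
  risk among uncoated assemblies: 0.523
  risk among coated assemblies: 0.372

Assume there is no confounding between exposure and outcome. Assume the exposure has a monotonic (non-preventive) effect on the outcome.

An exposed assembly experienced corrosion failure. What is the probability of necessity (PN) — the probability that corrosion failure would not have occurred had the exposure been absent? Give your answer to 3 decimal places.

Let p₁ = 0.523, p₀ = 0.372.
Under exogeneity and monotonicity, PN = (p₁ − p₀) / p₁.
PN = (0.523 − 0.372) / 0.523 = 0.151 / 0.523 ≈ 0.2887

PN ≈ 0.289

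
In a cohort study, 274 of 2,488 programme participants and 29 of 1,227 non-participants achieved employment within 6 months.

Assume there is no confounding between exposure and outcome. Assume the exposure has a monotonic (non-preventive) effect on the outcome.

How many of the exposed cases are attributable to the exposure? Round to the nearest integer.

p₁ = P(outcome | exposed) = 274/2488 = 0.11013
p₀ = P(outcome | unexposed) = 29/1227 = 0.023635
PN = (p₁ − p₀)/p₁ = (0.11013 − 0.023635) / 0.11013 ≈ 0.78539.
Attributable cases ≈ PN × (exposed cases) = 0.78539 × 274 ≈ 215.20.

about 215 cases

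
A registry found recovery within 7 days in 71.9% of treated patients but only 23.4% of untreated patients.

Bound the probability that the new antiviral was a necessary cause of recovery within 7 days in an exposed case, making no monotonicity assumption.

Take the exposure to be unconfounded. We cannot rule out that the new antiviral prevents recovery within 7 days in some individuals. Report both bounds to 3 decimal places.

p₁ = 0.719, p₀ = 0.234.
Under exogeneity alone the bounds on PN are max{0,(p₁−p₀)/p₁} ≤ PN ≤ min{1,(1−p₀)/p₁}.
  lower = (p₁ − p₀)/p₁ = 0.485 / 0.719 ≈ 0.6745
  upper = min{1, (1 − p₀)/p₁} = 0.766 / 0.719 ≈ 1.0654 → capped at 1

0.675 ≤ PN ≤ 1.000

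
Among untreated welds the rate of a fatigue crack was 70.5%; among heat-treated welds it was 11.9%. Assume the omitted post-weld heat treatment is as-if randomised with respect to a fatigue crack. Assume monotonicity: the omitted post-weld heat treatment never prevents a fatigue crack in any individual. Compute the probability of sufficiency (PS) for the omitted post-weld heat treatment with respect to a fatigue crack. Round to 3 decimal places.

p₁ = 0.705, p₀ = 0.119.
Under exogeneity and monotonicity, PS = (p₁ − p₀) / (1 − p₀).
PS = (0.705 − 0.119) / (1 − 0.119) = 0.586 / 0.881 ≈ 0.6652

PS ≈ 0.665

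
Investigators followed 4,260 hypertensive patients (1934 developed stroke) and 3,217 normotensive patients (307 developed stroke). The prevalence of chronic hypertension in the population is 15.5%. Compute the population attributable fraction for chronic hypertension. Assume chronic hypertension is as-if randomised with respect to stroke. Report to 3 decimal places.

PAF ≈ 0.368

p₁ = P(outcome | exposed) = 1934/4260 = 0.45399
p₀ = P(outcome | unexposed) = 307/3217 = 0.095431
Overall risk P(Y=1) = π·p₁ + (1−π)·p₀ = 0.155×0.45399 + 0.845×0.095431 = 0.15101.
Under exogeneity, PAF = [P(Y=1) − p₀] / P(Y=1).
PAF = (0.15101 − 0.095431) / 0.15101 ≈ 0.3680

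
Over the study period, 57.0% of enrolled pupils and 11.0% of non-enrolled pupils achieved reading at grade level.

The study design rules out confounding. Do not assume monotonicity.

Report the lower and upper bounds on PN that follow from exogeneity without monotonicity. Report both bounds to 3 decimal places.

p₁ = 0.57, p₀ = 0.11.
Under exogeneity alone the bounds on PN are max{0,(p₁−p₀)/p₁} ≤ PN ≤ min{1,(1−p₀)/p₁}.
  lower = (p₁ − p₀)/p₁ = 0.46 / 0.57 ≈ 0.8070
  upper = min{1, (1 − p₀)/p₁} = 0.89 / 0.57 ≈ 1.5614 → capped at 1

0.807 ≤ PN ≤ 1.000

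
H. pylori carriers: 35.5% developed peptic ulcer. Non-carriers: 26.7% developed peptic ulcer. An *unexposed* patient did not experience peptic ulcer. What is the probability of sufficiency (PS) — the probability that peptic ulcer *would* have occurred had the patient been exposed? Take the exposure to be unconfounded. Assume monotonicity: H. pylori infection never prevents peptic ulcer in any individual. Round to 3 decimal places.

p₁ = 0.355, p₀ = 0.267.
Under exogeneity and monotonicity, PS = (p₁ − p₀) / (1 − p₀).
PS = (0.355 − 0.267) / (1 − 0.267) = 0.088 / 0.733 ≈ 0.1201

PS ≈ 0.120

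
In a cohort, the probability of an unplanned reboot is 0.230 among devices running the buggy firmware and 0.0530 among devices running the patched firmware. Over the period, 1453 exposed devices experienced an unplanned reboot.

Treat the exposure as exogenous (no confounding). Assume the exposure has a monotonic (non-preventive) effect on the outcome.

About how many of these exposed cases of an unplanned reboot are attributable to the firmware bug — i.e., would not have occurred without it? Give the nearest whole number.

about 1118 cases

Let p₁ = 0.23, p₀ = 0.053.
PN = (p₁ − p₀)/p₁ = (0.23 − 0.053) / 0.23 ≈ 0.76957.
Attributable cases ≈ PN × (exposed cases) = 0.76957 × 1453 ≈ 1118.18.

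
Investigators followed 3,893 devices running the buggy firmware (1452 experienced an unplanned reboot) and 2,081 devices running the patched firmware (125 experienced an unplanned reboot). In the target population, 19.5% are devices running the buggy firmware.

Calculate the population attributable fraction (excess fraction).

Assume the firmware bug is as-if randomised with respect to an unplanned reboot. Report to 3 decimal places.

p₁ = P(outcome | exposed) = 1452/3893 = 0.37298
p₀ = P(outcome | unexposed) = 125/2081 = 0.060067
Overall risk P(Y=1) = π·p₁ + (1−π)·p₀ = 0.195×0.37298 + 0.805×0.060067 = 0.12108.
Under exogeneity, PAF = [P(Y=1) − p₀] / P(Y=1).
PAF = (0.12108 − 0.060067) / 0.12108 ≈ 0.5039

PAF ≈ 0.504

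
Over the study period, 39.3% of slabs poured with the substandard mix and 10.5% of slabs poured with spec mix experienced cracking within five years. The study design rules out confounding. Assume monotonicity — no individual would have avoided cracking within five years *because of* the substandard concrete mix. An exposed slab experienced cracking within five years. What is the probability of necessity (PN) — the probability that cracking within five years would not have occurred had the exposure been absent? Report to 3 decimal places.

PN ≈ 0.733

p₁ = 0.393, p₀ = 0.105.
Under exogeneity and monotonicity, PN = (p₁ − p₀) / p₁.
PN = (0.393 − 0.105) / 0.393 = 0.288 / 0.393 ≈ 0.7328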